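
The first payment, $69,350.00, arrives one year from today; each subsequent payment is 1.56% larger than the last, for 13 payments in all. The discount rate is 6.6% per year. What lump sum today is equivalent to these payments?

$642,885.23

Periodic rate r = 0.066 per year.
Growing ordinary annuity: PV = PMT₁ × [1 − ((1+g)/(1+r))^n] / (r − g) = 69,350 × [1 − ((1+0.0156)/(1+r))^13] / (r − 0.0156) = $642,885.23.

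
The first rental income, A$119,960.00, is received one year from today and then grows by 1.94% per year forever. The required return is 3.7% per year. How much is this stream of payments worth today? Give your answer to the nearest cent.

A$6,815,909.09

Periodic rate r = 0.037 per year.
Growing perpetuity (Gordon): PV = PMT₁ / (r − g) = 119,960 / (r − 0.0194) = A$6,815,909.09.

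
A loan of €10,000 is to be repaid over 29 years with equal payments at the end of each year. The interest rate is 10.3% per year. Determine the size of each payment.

€1,093.71

Level ordinary annuity; solve PV = PMT × [(1 − (1+r)^−n)/r] for PMT.
Periodic rate r = 0.103 per year.
With n = 29: PMT = 10,000 / ([(1 − (1+r)^−n)/r]) = €1,093.71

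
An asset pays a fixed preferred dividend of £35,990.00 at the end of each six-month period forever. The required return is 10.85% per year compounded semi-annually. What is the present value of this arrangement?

Periodic rate r = 0.1085/2 per half-year.
Level perpetuity: PV = PMT / r = 35,990 / (0.1085/2) = £663,410.14.

£663,410.14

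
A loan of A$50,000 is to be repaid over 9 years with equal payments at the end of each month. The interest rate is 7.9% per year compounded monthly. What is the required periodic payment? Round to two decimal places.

Level ordinary annuity; solve PV = PMT × [(1 − (1+r)^−n)/r] for PMT.
Periodic rate r = 0.079/12 per month; n is counted in months.
With n = 108: PMT = 50,000 / ([(1 − (1+r)^−n)/r]) = A$648.35

A$648.35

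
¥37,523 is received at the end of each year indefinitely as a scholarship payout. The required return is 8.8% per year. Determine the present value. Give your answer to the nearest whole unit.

Periodic rate r = 0.088 per year.
Level perpetuity: PV = PMT / r = 37,523 / (0.088) = ¥426,398.

¥426,398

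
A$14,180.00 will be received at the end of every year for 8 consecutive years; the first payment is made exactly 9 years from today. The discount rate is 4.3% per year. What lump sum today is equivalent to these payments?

A$67,333.49

Ordinary annuity of 8 payments, first payment at period 9.
Periodic rate r = 0.043 per year.
The ordinary-annuity PV formula values the stream one period before the first payment (period 8); discount that back 8 periods:
PV₀ = 14,180 × [1 − (1+r)^−8] / r × (1+r)^−8 = A$67,333.49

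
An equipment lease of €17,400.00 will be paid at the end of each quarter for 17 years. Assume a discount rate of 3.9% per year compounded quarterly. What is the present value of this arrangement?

€862,039.65

This is an ordinary annuity: 68 payments of €17,400.00 at the end of each quarter.
Periodic rate r = 0.039/4 per quarter; n is counted in quarters.
PV = PMT × [(1 − (1+r)^−n)/r] = 17,400 × [1 − (1+r)^−68] / r = €862,039.65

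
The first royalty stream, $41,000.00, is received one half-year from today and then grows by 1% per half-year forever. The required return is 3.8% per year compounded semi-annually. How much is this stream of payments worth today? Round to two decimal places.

Periodic rate r = 0.038/2 per half-year.
Growing perpetuity (Gordon): PV = PMT₁ / (r − g) = 41,000 / (r − 0.01) = $4,555,555.56.

$4,555,555.56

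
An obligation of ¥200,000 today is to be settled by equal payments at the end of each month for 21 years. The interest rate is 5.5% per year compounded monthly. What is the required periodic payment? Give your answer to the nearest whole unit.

Level ordinary annuity; solve PV = PMT × [(1 − (1+r)^−n)/r] for PMT.
Periodic rate r = 0.055/12 per month; n is counted in months.
With n = 252: PMT = 200,000 / ([(1 − (1+r)^−n)/r]) = ¥1,340

¥1,340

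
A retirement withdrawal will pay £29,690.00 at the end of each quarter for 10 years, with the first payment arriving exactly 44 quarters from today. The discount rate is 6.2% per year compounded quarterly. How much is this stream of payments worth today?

£454,274.82

Ordinary annuity of 40 payments, first payment at period 44.
Periodic rate r = 0.062/4 per quarter; n is counted in quarters.
The ordinary-annuity PV formula values the stream one period before the first payment (period 43); discount that back 43 periods:
PV₀ = 29,690 × [1 − (1+r)^−40] / r × (1+r)^−43 = £454,274.82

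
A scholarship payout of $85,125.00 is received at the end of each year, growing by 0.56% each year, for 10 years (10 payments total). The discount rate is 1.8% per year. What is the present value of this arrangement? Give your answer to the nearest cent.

Periodic rate r = 0.018 per year.
Growing ordinary annuity: PV = PMT₁ × [1 − ((1+g)/(1+r))^n] / (r − g) = 85,125 × [1 − ((1+0.0056)/(1+r))^10] / (r − 0.0056) = $791,821.11.

$791,821.11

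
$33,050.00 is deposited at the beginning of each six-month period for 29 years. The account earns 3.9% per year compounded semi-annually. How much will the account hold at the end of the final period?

$3,568,510.55

This is an annuity due: 58 deposits of $33,050.00 at the beginning of each six-month period.
Periodic rate r = 0.039/2 per half-year; n is counted in half-years.
FV = PMT × [((1+r)^n − 1)/r] × (1+r) = 33,050 × [(1+r)^58 − 1] / r × (1+r) = $3,568,510.55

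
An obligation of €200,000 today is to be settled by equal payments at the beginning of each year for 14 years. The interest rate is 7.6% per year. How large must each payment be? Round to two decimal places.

Level annuity due; solve PV = PMT × [(1 − (1+r)^−n)/r] × (1+r) for PMT.
Periodic rate r = 0.076 per year.
With n = 14: PMT = 200,000 / ([(1 − (1+r)^−n)/r] × (1+r)) = €22,024.82

€22,024.82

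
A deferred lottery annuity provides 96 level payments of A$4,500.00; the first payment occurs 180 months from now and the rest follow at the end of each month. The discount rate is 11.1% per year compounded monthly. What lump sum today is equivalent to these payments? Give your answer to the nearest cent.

A$54,930.32

Ordinary annuity of 96 payments, first payment at period 180.
Periodic rate r = 0.111/12 per month; n is counted in months.
The ordinary-annuity PV formula values the stream one period before the first payment (period 179); discount that back 179 periods:
PV₀ = 4,500 × [1 − (1+r)^−96] / r × (1+r)^−179 = A$54,930.32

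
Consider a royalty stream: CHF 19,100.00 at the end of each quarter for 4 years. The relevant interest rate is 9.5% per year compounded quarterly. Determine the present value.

This is an ordinary annuity: 16 payments of CHF 19,100.00 at the end of each quarter.
Periodic rate r = 0.095/4 per quarter; n is counted in quarters.
PV = PMT × [(1 − (1+r)^−n)/r] = 19,100 × [1 − (1+r)^−16] / r = CHF 251,793.42

CHF 251,793.42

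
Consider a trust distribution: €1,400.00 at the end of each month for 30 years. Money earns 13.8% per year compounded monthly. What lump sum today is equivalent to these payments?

This is an ordinary annuity: 360 payments of €1,400.00 at the end of each month.
Periodic rate r = 0.138/12 per month; n is counted in months.
PV = PMT × [(1 − (1+r)^−n)/r] = 1,400 × [1 − (1+r)^−360] / r = €119,754.36

€119,754.36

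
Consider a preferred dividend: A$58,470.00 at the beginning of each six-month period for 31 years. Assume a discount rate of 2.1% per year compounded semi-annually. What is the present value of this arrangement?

A$2,682,427.20

This is an annuity due: 62 payments of A$58,470.00 at the beginning of each six-month period.
Periodic rate r = 0.021/2 per half-year; n is counted in half-years.
PV = PMT × [(1 − (1+r)^−n)/r] × (1+r) = 58,470 × [1 − (1+r)^−62] / r × (1+r) = A$2,682,427.20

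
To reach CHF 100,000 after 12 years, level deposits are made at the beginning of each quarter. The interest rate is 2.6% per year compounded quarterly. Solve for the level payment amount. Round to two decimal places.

CHF 1,770.41

Level annuity due; solve FV = PMT × [((1+r)^n − 1)/r] × (1+r) for PMT.
Periodic rate r = 0.026/4 per quarter; n is counted in quarters.
With n = 48: PMT = 100,000 / ([((1+r)^n − 1)/r] × (1+r)) = CHF 1,770.41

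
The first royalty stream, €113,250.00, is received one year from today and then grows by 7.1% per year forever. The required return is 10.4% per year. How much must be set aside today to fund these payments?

Periodic rate r = 0.104 per year.
Growing perpetuity (Gordon): PV = PMT₁ / (r − g) = 113,250 / (r − 0.071) = €3,431,818.18.

€3,431,818.18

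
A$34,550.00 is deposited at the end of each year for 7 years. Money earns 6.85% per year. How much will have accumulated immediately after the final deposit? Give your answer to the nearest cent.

This is an ordinary annuity: 7 deposits of A$34,550.00 at the end of each year.
Periodic rate r = 0.0685 per year.
FV = PMT × [((1+r)^n − 1)/r] = 34,550 × [(1+r)^7 − 1] / r = A$297,629.30

A$297,629.30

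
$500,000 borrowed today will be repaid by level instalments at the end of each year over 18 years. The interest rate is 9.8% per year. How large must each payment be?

$60,185.32

Level ordinary annuity; solve PV = PMT × [(1 − (1+r)^−n)/r] for PMT.
Periodic rate r = 0.098 per year.
With n = 18: PMT = 500,000 / ([(1 − (1+r)^−n)/r]) = $60,185.32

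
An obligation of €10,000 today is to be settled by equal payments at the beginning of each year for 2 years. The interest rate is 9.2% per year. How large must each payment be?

€5,219.89

Level annuity due; solve PV = PMT × [(1 − (1+r)^−n)/r] × (1+r) for PMT.
Periodic rate r = 0.092 per year.
With n = 2: PMT = 10,000 / ([(1 − (1+r)^−n)/r] × (1+r)) = €5,219.89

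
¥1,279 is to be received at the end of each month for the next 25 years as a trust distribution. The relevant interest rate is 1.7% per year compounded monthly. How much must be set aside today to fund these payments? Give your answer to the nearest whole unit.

This is an ordinary annuity: 300 payments of ¥1,279 at the end of each month.
Periodic rate r = 0.017/12 per month; n is counted in months.
PV = PMT × [(1 − (1+r)^−n)/r] = 1,279 × [1 − (1+r)^−300] / r = ¥312,407

¥312,407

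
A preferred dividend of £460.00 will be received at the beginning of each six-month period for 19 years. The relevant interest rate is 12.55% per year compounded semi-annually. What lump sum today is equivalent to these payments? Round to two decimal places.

This is an annuity due: 38 payments of £460.00 at the beginning of each six-month period.
Periodic rate r = 0.1255/2 per half-year; n is counted in half-years.
PV = PMT × [(1 − (1+r)^−n)/r] × (1+r) = 460 × [1 − (1+r)^−38] / r × (1+r) = £7,019.43

£7,019.43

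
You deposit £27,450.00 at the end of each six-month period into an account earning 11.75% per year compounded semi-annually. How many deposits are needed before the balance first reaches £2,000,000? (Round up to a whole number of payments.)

30 payments

Periodic rate r = 0.1175/2 per half-year; n is counted in half-years.
Ordinary annuity FV: 2,000,000 = 27,450 × [((1+r)^n − 1)/r].
(1+r)^n = 1 + 2,000,000 × r / 27,450, so n = ln(1 + 2,000,000·r/27,450) / ln(1+r) = 29.15.
Round up to a whole number of payments: n = 30.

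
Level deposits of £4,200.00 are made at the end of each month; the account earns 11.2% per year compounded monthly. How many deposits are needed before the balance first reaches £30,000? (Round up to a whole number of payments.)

Periodic rate r = 0.112/12 per month; n is counted in months.
Ordinary annuity FV: 30,000 = 4,200 × [((1+r)^n − 1)/r].
(1+r)^n = 1 + 30,000 × r / 4,200, so n = ln(1 + 30,000·r/4,200) / ln(1+r) = 6.95.
Round up to a whole number of payments: n = 7.

7 payments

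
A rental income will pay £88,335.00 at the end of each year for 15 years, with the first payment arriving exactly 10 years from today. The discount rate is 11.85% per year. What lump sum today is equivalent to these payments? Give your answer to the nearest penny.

£221,359.54

Ordinary annuity of 15 payments, first payment at period 10.
Periodic rate r = 0.1185 per year.
The ordinary-annuity PV formula values the stream one period before the first payment (period 9); discount that back 9 periods:
PV₀ = 88,335 × [1 − (1+r)^−15] / r × (1+r)^−9 = £221,359.54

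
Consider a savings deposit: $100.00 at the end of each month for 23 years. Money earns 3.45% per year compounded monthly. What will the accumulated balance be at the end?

$42,038.47

This is an ordinary annuity: 276 deposits of $100.00 at the end of each month.
Periodic rate r = 0.0345/12 per month; n is counted in months.
FV = PMT × [((1+r)^n − 1)/r] = 100 × [(1+r)^276 − 1] / r = $42,038.47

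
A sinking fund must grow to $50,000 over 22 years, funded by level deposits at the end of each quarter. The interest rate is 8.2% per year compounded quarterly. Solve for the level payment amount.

Level ordinary annuity; solve FV = PMT × [((1+r)^n − 1)/r] for PMT.
Periodic rate r = 0.082/4 per quarter; n is counted in quarters.
With n = 88: PMT = 50,000 / ([((1+r)^n − 1)/r]) = $206.48

$206.48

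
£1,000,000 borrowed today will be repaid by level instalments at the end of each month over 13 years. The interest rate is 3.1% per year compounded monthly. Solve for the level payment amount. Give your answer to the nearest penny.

£7,796.61

Level ordinary annuity; solve PV = PMT × [(1 − (1+r)^−n)/r] for PMT.
Periodic rate r = 0.031/12 per month; n is counted in months.
With n = 156: PMT = 1,000,000 / ([(1 − (1+r)^−n)/r]) = £7,796.61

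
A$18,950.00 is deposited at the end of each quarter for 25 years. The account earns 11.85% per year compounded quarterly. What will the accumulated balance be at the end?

A$11,214,169.19

This is an ordinary annuity: 100 deposits of A$18,950.00 at the end of each quarter.
Periodic rate r = 0.1185/4 per quarter; n is counted in quarters.
FV = PMT × [((1+r)^n − 1)/r] = 18,950 × [(1+r)^100 − 1] / r = A$11,214,169.19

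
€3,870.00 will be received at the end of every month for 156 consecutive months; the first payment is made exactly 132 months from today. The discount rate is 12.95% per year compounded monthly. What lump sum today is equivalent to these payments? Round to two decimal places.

€71,420.00

Ordinary annuity of 156 payments, first payment at period 132.
Periodic rate r = 0.1295/12 per month; n is counted in months.
The ordinary-annuity PV formula values the stream one period before the first payment (period 131); discount that back 131 periods:
PV₀ = 3,870 × [1 − (1+r)^−156] / r × (1+r)^−131 = €71,420.00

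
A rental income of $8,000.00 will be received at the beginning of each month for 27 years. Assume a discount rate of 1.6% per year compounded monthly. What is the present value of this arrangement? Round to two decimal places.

This is an annuity due: 324 payments of $8,000.00 at the beginning of each month.
Periodic rate r = 0.016/12 per month; n is counted in months.
PV = PMT × [(1 − (1+r)^−n)/r] × (1+r) = 8,000 × [1 − (1+r)^−324] / r × (1+r) = $2,106,427.57

$2,106,427.57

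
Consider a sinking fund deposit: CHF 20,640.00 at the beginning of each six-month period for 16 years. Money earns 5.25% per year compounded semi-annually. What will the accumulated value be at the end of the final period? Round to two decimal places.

CHF 1,042,066.15

This is an annuity due: 32 deposits of CHF 20,640.00 at the beginning of each six-month period.
Periodic rate r = 0.0525/2 per half-year; n is counted in half-years.
FV = PMT × [((1+r)^n − 1)/r] × (1+r) = 20,640 × [(1+r)^32 − 1] / r × (1+r) = CHF 1,042,066.15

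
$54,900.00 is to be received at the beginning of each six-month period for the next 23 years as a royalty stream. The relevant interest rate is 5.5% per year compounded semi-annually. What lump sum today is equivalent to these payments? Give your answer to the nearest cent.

This is an annuity due: 46 payments of $54,900.00 at the beginning of each six-month period.
Periodic rate r = 0.055/2 per half-year; n is counted in half-years.
PV = PMT × [(1 − (1+r)^−n)/r] × (1+r) = 54,900 × [1 − (1+r)^−46] / r × (1+r) = $1,462,342.32

$1,462,342.32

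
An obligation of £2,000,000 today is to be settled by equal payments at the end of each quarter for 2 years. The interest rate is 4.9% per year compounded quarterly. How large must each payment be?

Level ordinary annuity; solve PV = PMT × [(1 − (1+r)^−n)/r] for PMT.
Periodic rate r = 0.049/4 per quarter; n is counted in quarters.
With n = 8: PMT = 2,000,000 / ([(1 − (1+r)^−n)/r]) = £263,976.98

£263,976.98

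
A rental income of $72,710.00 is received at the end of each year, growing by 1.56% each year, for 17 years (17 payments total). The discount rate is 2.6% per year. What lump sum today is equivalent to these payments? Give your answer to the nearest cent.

Periodic rate r = 0.026 per year.
Growing ordinary annuity: PV = PMT₁ × [1 − ((1+g)/(1+r))^n] / (r − g) = 72,710 × [1 − ((1+0.0156)/(1+r))^17] / (r − 0.0156) = $1,111,832.01.

$1,111,832.01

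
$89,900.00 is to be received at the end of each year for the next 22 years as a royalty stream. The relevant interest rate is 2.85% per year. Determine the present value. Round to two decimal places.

This is an ordinary annuity: 22 payments of $89,900.00 at the end of each year.
Periodic rate r = 0.0285 per year.
PV = PMT × [(1 − (1+r)^−n)/r] = 89,900 × [1 − (1+r)^−22] / r = $1,454,497.92

$1,454,497.92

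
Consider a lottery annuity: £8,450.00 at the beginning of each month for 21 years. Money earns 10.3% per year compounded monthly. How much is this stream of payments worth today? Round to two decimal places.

This is an annuity due: 252 payments of £8,450.00 at the beginning of each month.
Periodic rate r = 0.103/12 per month; n is counted in months.
PV = PMT × [(1 − (1+r)^−n)/r] × (1+r) = 8,450 × [1 − (1+r)^−252] / r × (1+r) = £877,692.24

£877,692.24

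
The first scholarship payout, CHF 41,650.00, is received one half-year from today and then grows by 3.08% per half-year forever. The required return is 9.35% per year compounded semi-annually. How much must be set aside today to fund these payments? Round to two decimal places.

Periodic rate r = 0.0935/2 per half-year.
Growing perpetuity (Gordon): PV = PMT₁ / (r − g) = 41,650 / (r − 0.0308) = CHF 2,611,285.27.

CHF 2,611,285.27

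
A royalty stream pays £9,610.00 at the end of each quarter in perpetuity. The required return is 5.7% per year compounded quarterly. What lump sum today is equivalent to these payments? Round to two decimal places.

Periodic rate r = 0.057/4 per quarter.
Level perpetuity: PV = PMT / r = 9,610 / (0.057/4) = £674,385.96.

£674,385.96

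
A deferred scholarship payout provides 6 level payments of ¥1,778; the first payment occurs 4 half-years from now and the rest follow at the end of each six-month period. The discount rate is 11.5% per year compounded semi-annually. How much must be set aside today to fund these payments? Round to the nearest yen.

Ordinary annuity of 6 payments, first payment at period 4.
Periodic rate r = 0.115/2 per half-year; n is counted in half-years.
The ordinary-annuity PV formula values the stream one period before the first payment (period 3); discount that back 3 periods:
PV₀ = 1,778 × [1 − (1+r)^−6] / r × (1+r)^−3 = ¥7,451

¥7,451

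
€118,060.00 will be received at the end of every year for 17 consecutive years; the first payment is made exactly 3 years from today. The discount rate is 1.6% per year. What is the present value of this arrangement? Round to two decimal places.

Ordinary annuity of 17 payments, first payment at period 3.
Periodic rate r = 0.016 per year.
The ordinary-annuity PV formula values the stream one period before the first payment (period 2); discount that back 2 periods:
PV₀ = 118,060 × [1 − (1+r)^−17] / r × (1+r)^−2 = €1,690,570.28

€1,690,570.28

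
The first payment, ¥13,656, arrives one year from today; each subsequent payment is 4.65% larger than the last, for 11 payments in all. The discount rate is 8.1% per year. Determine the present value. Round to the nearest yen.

¥118,779

Periodic rate r = 0.081 per year.
Growing ordinary annuity: PV = PMT₁ × [1 − ((1+g)/(1+r))^n] / (r − g) = 13,656 × [1 − ((1+0.0465)/(1+r))^11] / (r − 0.0465) = ¥118,779.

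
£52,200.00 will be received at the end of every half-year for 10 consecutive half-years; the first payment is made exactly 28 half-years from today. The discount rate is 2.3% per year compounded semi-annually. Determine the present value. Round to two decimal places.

Ordinary annuity of 10 payments, first payment at period 28.
Periodic rate r = 0.023/2 per half-year; n is counted in half-years.
The ordinary-annuity PV formula values the stream one period before the first payment (period 27); discount that back 27 periods:
PV₀ = 52,200 × [1 − (1+r)^−10] / r × (1+r)^−27 = £360,174.84

£360,174.84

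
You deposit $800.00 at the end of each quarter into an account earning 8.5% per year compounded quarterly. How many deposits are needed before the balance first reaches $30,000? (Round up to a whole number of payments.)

Periodic rate r = 0.085/4 per quarter; n is counted in quarters.
Ordinary annuity FV: 30,000 = 800 × [((1+r)^n − 1)/r].
(1+r)^n = 1 + 30,000 × r / 800, so n = ln(1 + 30,000·r/800) / ln(1+r) = 27.87.
Round up to a whole number of payments: n = 28.

28 payments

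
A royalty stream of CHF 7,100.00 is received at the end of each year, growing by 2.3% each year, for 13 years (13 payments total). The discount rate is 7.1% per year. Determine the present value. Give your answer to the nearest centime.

CHF 66,420.49

Periodic rate r = 0.071 per year.
Growing ordinary annuity: PV = PMT₁ × [1 − ((1+g)/(1+r))^n] / (r − g) = 7,100 × [1 − ((1+0.023)/(1+r))^13] / (r − 0.023) = CHF 66,420.49.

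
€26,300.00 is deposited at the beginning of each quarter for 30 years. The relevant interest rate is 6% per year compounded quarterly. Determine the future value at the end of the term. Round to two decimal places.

This is an annuity due: 120 deposits of €26,300.00 at the beginning of each quarter.
Periodic rate r = 0.06/4 per quarter; n is counted in quarters.
FV = PMT × [((1+r)^n − 1)/r] × (1+r) = 26,300 × [(1+r)^120 − 1] / r × (1+r) = €8,843,572.63

€8,843,572.63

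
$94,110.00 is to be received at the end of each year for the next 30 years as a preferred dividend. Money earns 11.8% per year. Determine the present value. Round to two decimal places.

This is an ordinary annuity: 30 payments of $94,110.00 at the end of each year.
Periodic rate r = 0.118 per year.
PV = PMT × [(1 − (1+r)^−n)/r] = 94,110 × [1 − (1+r)^−30] / r = $769,455.74

$769,455.74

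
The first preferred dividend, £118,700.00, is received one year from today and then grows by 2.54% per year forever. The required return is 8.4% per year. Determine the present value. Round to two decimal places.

Periodic rate r = 0.084 per year.
Growing perpetuity (Gordon): PV = PMT₁ / (r − g) = 118,700 / (r − 0.0254) = £2,025,597.27.

£2,025,597.27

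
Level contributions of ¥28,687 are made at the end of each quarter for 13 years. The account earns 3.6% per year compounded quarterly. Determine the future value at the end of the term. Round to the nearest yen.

This is an ordinary annuity: 52 deposits of ¥28,687 at the end of each quarter.
Periodic rate r = 0.036/4 per quarter; n is counted in quarters.
FV = PMT × [((1+r)^n − 1)/r] = 28,687 × [(1+r)^52 − 1] / r = ¥1,891,615

¥1,891,615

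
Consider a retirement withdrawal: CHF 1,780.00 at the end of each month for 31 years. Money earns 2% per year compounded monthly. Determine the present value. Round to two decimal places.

CHF 493,178.76

This is an ordinary annuity: 372 payments of CHF 1,780.00 at the end of each month.
Periodic rate r = 0.02/12 per month; n is counted in months.
PV = PMT × [(1 − (1+r)^−n)/r] = 1,780 × [1 − (1+r)^−372] / r = CHF 493,178.76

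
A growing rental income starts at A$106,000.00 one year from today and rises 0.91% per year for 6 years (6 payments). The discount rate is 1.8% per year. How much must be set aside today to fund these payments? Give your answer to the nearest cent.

Periodic rate r = 0.018 per year.
Growing ordinary annuity: PV = PMT₁ × [1 − ((1+g)/(1+r))^n] / (r − g) = 106,000 × [1 − ((1+0.0091)/(1+r))^6] / (r − 0.0091) = A$611,257.56.

A$611,257.56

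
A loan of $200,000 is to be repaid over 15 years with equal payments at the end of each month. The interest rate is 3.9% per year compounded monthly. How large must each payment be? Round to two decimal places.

$1,469.37

Level ordinary annuity; solve PV = PMT × [(1 − (1+r)^−n)/r] for PMT.
Periodic rate r = 0.039/12 per month; n is counted in months.
With n = 180: PMT = 200,000 / ([(1 − (1+r)^−n)/r]) = $1,469.37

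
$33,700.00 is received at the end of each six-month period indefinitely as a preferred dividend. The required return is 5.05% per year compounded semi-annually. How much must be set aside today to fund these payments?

$1,334,653.47

Periodic rate r = 0.0505/2 per half-year.
Level perpetuity: PV = PMT / r = 33,700 / (0.0505/2) = $1,334,653.47.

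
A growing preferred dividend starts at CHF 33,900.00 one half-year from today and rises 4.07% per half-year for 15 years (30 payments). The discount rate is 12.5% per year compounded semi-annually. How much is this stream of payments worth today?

CHF 720,131.99

Periodic rate r = 0.125/2 per half-year; n is counted in half-years.
Growing ordinary annuity: PV = PMT₁ × [1 − ((1+g)/(1+r))^n] / (r − g) = 33,900 × [1 − ((1+0.0407)/(1+r))^30] / (r − 0.0407) = CHF 720,131.99.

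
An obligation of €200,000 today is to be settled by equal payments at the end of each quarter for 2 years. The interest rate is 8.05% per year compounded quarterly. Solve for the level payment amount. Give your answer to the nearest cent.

Level ordinary annuity; solve PV = PMT × [(1 − (1+r)^−n)/r] for PMT.
Periodic rate r = 0.0805/4 per quarter; n is counted in quarters.
With n = 8: PMT = 200,000 / ([(1 − (1+r)^−n)/r]) = €27,316.67

€27,316.67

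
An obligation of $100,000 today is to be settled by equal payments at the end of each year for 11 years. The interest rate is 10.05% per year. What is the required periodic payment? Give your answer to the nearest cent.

$15,431.77

Level ordinary annuity; solve PV = PMT × [(1 − (1+r)^−n)/r] for PMT.
Periodic rate r = 0.1005 per year.
With n = 11: PMT = 100,000 / ([(1 − (1+r)^−n)/r]) = $15,431.77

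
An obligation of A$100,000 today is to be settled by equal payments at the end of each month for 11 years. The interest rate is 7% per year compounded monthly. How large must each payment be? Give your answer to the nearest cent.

A$1,088.41

Level ordinary annuity; solve PV = PMT × [(1 − (1+r)^−n)/r] for PMT.
Periodic rate r = 0.07/12 per month; n is counted in months.
With n = 132: PMT = 100,000 / ([(1 − (1+r)^−n)/r]) = A$1,088.41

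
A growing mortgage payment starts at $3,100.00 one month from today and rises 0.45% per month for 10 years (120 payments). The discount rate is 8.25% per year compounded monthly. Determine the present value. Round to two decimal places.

Periodic rate r = 0.0825/12 per month; n is counted in months.
Growing ordinary annuity: PV = PMT₁ × [1 − ((1+g)/(1+r))^n] / (r − g) = 3,100 × [1 − ((1+0.0045)/(1+r))^120] / (r − 0.0045) = $322,103.44.

$322,103.44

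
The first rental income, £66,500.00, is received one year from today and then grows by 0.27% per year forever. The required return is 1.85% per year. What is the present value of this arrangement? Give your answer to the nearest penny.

Periodic rate r = 0.0185 per year.
Growing perpetuity (Gordon): PV = PMT₁ / (r − g) = 66,500 / (r − 0.0027) = £4,208,860.76.

£4,208,860.76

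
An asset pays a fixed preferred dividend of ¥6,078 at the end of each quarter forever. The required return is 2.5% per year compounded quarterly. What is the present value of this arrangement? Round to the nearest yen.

¥972,480

Periodic rate r = 0.025/4 per quarter.
Level perpetuity: PV = PMT / r = 6,078 / (0.025/4) = ¥972,480.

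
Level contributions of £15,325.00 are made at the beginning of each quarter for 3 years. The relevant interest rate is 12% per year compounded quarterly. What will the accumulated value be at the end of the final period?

£224,017.64

This is an annuity due: 12 deposits of £15,325.00 at the beginning of each quarter.
Periodic rate r = 0.12/4 per quarter; n is counted in quarters.
FV = PMT × [((1+r)^n − 1)/r] × (1+r) = 15,325 × [(1+r)^12 − 1] / r × (1+r) = £224,017.64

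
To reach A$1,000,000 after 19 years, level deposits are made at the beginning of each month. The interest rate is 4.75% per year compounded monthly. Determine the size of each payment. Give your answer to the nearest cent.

A$2,697.96

Level annuity due; solve FV = PMT × [((1+r)^n − 1)/r] × (1+r) for PMT.
Periodic rate r = 0.0475/12 per month; n is counted in months.
With n = 228: PMT = 1,000,000 / ([((1+r)^n − 1)/r] × (1+r)) = A$2,697.96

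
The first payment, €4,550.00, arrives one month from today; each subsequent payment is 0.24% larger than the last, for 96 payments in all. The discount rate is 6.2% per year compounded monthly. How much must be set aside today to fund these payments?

Periodic rate r = 0.062/12 per month; n is counted in months.
Growing ordinary annuity: PV = PMT₁ × [1 − ((1+g)/(1+r))^n] / (r − g) = 4,550 × [1 − ((1+0.0024)/(1+r))^96] / (r − 0.0024) = €382,342.12.

€382,342.12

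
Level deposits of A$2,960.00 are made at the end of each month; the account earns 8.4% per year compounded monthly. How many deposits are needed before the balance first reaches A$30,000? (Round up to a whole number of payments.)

Periodic rate r = 0.084/12 per month; n is counted in months.
Ordinary annuity FV: 30,000 = 2,960 × [((1+r)^n − 1)/r].
(1+r)^n = 1 + 30,000 × r / 2,960, so n = ln(1 + 30,000·r/2,960) / ln(1+r) = 9.83.
Round up to a whole number of payments: n = 10.

10 payments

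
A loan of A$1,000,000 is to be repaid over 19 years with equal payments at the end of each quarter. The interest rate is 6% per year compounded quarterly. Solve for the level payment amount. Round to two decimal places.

A$22,141.46

Level ordinary annuity; solve PV = PMT × [(1 − (1+r)^−n)/r] for PMT.
Periodic rate r = 0.06/4 per quarter; n is counted in quarters.
With n = 76: PMT = 1,000,000 / ([(1 − (1+r)^−n)/r]) = A$22,141.46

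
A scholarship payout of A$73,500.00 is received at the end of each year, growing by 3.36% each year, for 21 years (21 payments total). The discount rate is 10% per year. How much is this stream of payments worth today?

A$807,511.45

Periodic rate r = 0.1 per year.
Growing ordinary annuity: PV = PMT₁ × [1 − ((1+g)/(1+r))^n] / (r − g) = 73,500 × [1 − ((1+0.0336)/(1+r))^21] / (r − 0.0336) = A$807,511.45.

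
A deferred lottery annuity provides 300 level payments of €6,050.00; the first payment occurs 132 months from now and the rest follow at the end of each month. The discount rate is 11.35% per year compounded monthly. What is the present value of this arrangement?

Ordinary annuity of 300 payments, first payment at period 132.
Periodic rate r = 0.1135/12 per month; n is counted in months.
The ordinary-annuity PV formula values the stream one period before the first payment (period 131); discount that back 131 periods:
PV₀ = 6,050 × [1 − (1+r)^−300] / r × (1+r)^−131 = €175,301.22

€175,301.22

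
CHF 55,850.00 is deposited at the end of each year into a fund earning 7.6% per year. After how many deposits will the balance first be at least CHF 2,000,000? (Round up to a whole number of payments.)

18 payments

Periodic rate r = 0.076 per year.
Ordinary annuity FV: 2,000,000 = 55,850 × [((1+r)^n − 1)/r].
(1+r)^n = 1 + 2,000,000 × r / 55,850, so n = ln(1 + 2,000,000·r/55,850) / ln(1+r) = 17.94.
Round up to a whole number of payments: n = 18.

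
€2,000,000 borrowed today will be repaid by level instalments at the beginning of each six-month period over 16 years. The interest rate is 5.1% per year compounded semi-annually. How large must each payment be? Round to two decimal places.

Level annuity due; solve PV = PMT × [(1 − (1+r)^−n)/r] × (1+r) for PMT.
Periodic rate r = 0.051/2 per half-year; n is counted in half-years.
With n = 32: PMT = 2,000,000 / ([(1 − (1+r)^−n)/r] × (1+r)) = €89,889.38

€89,889.38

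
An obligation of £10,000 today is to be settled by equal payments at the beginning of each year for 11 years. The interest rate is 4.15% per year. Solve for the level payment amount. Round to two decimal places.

£1,104.89

Level annuity due; solve PV = PMT × [(1 − (1+r)^−n)/r] × (1+r) for PMT.
Periodic rate r = 0.0415 per year.
With n = 11: PMT = 10,000 / ([(1 − (1+r)^−n)/r] × (1+r)) = £1,104.89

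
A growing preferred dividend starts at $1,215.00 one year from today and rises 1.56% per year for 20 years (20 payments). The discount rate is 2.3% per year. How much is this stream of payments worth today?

Periodic rate r = 0.023 per year.
Growing ordinary annuity: PV = PMT₁ × [1 − ((1+g)/(1+r))^n] / (r − g) = 1,215 × [1 − ((1+0.0156)/(1+r))^20] / (r − 0.0156) = $22,190.04.

$22,190.04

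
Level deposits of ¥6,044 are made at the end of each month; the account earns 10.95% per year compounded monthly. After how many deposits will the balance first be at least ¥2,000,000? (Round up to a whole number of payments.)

Periodic rate r = 0.1095/12 per month; n is counted in months.
Ordinary annuity FV: 2,000,000 = 6,044 × [((1+r)^n − 1)/r].
(1+r)^n = 1 + 2,000,000 × r / 6,044, so n = ln(1 + 2,000,000·r/6,044) / ln(1+r) = 153.15.
Round up to a whole number of payments: n = 154.

154 payments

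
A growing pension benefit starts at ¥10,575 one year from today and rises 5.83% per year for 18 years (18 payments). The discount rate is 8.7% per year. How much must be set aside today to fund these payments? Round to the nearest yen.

¥140,839

Periodic rate r = 0.087 per year.
Growing ordinary annuity: PV = PMT₁ × [1 − ((1+g)/(1+r))^n] / (r − g) = 10,575 × [1 − ((1+0.0583)/(1+r))^18] / (r − 0.0583) = ¥140,839.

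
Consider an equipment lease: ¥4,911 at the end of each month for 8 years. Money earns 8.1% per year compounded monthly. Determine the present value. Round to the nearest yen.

This is an ordinary annuity: 96 payments of ¥4,911 at the end of each month.
Periodic rate r = 0.081/12 per month; n is counted in months.
PV = PMT × [(1 − (1+r)^−n)/r] = 4,911 × [1 − (1+r)^−96] / r = ¥346,148

¥346,148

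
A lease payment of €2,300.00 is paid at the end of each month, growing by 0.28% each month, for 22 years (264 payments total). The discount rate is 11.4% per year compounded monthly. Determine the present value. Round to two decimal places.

Periodic rate r = 0.114/12 per month; n is counted in months.
Growing ordinary annuity: PV = PMT₁ × [1 − ((1+g)/(1+r))^n] / (r − g) = 2,300 × [1 − ((1+0.0028)/(1+r))^264] / (r − 0.0028) = €284,104.86.

€284,104.86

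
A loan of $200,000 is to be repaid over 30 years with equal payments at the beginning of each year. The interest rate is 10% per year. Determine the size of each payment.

$19,287.14

Level annuity due; solve PV = PMT × [(1 − (1+r)^−n)/r] × (1+r) for PMT.
Periodic rate r = 0.1 per year.
With n = 30: PMT = 200,000 / ([(1 − (1+r)^−n)/r] × (1+r)) = $19,287.14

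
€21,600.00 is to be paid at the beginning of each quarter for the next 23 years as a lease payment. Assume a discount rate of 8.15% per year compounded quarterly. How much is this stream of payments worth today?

This is an annuity due: 92 payments of €21,600.00 at the beginning of each quarter.
Periodic rate r = 0.0815/4 per quarter; n is counted in quarters.
PV = PMT × [(1 − (1+r)^−n)/r] × (1+r) = 21,600 × [1 − (1+r)^−92] / r × (1+r) = €912,595.50

€912,595.50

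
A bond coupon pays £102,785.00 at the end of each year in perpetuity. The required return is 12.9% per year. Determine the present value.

£796,782.95

Periodic rate r = 0.129 per year.
Level perpetuity: PV = PMT / r = 102,785 / (0.129) = £796,782.95.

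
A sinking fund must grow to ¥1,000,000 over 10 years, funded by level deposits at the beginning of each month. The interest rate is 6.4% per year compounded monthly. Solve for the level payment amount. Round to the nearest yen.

¥5,939

Level annuity due; solve FV = PMT × [((1+r)^n − 1)/r] × (1+r) for PMT.
Periodic rate r = 0.064/12 per month; n is counted in months.
With n = 120: PMT = 1,000,000 / ([((1+r)^n − 1)/r] × (1+r)) = ¥5,939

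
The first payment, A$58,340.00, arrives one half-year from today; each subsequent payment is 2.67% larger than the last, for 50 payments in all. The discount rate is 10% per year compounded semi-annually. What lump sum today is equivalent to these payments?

Periodic rate r = 0.1/2 per half-year; n is counted in half-years.
Growing ordinary annuity: PV = PMT₁ × [1 − ((1+g)/(1+r))^n] / (r − g) = 58,340 × [1 − ((1+0.0267)/(1+r))^50] / (r − 0.0267) = A$1,688,551.00.

A$1,688,551.00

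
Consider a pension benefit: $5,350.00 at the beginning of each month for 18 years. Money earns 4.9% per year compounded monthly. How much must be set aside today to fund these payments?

This is an annuity due: 216 payments of $5,350.00 at the beginning of each month.
Periodic rate r = 0.049/12 per month; n is counted in months.
PV = PMT × [(1 − (1+r)^−n)/r] × (1+r) = 5,350 × [1 − (1+r)^−216] / r × (1+r) = $769,996.11

$769,996.11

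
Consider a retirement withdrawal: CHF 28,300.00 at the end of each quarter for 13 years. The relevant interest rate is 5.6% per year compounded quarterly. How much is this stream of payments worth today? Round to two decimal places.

CHF 1,040,393.03

This is an ordinary annuity: 52 payments of CHF 28,300.00 at the end of each quarter.
Periodic rate r = 0.056/4 per quarter; n is counted in quarters.
PV = PMT × [(1 − (1+r)^−n)/r] = 28,300 × [1 − (1+r)^−52] / r = CHF 1,040,393.03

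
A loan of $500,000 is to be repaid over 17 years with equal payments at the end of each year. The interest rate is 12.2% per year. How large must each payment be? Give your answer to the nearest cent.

$71,037.06

Level ordinary annuity; solve PV = PMT × [(1 − (1+r)^−n)/r] for PMT.
Periodic rate r = 0.122 per year.
With n = 17: PMT = 500,000 / ([(1 − (1+r)^−n)/r]) = $71,037.06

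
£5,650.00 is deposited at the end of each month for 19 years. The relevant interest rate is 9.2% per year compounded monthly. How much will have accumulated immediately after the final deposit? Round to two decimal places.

This is an ordinary annuity: 228 deposits of £5,650.00 at the end of each month.
Periodic rate r = 0.092/12 per month; n is counted in months.
FV = PMT × [((1+r)^n − 1)/r] = 5,650 × [(1+r)^228 − 1] / r = £3,467,340.08

£3,467,340.08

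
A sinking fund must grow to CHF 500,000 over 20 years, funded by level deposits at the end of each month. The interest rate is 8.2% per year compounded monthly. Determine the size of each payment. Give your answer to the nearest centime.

CHF 827.98

Level ordinary annuity; solve FV = PMT × [((1+r)^n − 1)/r] for PMT.
Periodic rate r = 0.082/12 per month; n is counted in months.
With n = 240: PMT = 500,000 / ([((1+r)^n − 1)/r]) = CHF 827.98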